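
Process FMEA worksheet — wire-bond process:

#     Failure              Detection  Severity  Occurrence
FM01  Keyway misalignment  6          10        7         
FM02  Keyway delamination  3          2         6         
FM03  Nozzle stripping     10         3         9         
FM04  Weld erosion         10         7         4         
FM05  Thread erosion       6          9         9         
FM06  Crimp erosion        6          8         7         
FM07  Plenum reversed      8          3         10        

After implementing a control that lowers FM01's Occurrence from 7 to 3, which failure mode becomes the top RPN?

RPN = Severity × Occurrence × Detection:
  FM01: 10 × 7 × 6 = 420
  FM02: 2 × 6 × 3 = 36
  FM03: 3 × 9 × 10 = 270
  FM04: 7 × 4 × 10 = 280
  FM05: 9 × 9 × 6 = 486
  FM06: 8 × 7 × 6 = 336
  FM07: 3 × 10 × 8 = 240
After action: FM01 → 10 × 3 × 6 = 180.
Revised RPNs: FM05=486, FM06=336, FM04=280, FM03=270, FM07=240, FM01=180, FM02=36.
Highest is now FM05 (486).

FM05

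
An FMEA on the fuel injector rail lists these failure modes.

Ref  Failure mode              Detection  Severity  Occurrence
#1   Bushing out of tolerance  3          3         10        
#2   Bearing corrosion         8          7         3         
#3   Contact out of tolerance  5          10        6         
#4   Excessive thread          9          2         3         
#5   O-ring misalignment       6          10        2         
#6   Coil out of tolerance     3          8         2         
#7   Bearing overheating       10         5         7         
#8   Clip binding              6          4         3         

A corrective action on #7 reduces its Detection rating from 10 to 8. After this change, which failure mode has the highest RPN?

RPN = Severity × Occurrence × Detection:
  #1: 3 × 10 × 3 = 90
  #2: 7 × 3 × 8 = 168
  #3: 10 × 6 × 5 = 300
  #4: 2 × 3 × 9 = 54
  #5: 10 × 2 × 6 = 120
  #6: 8 × 2 × 3 = 48
  #7: 5 × 7 × 10 = 350
  #8: 4 × 3 × 6 = 72
After action: #7 → 5 × 7 × 8 = 280.
Revised RPNs: #3=300, #7=280, #2=168, #5=120, #1=90, #8=72, #4=54, #6=48.
Highest is now #3 (300).

#3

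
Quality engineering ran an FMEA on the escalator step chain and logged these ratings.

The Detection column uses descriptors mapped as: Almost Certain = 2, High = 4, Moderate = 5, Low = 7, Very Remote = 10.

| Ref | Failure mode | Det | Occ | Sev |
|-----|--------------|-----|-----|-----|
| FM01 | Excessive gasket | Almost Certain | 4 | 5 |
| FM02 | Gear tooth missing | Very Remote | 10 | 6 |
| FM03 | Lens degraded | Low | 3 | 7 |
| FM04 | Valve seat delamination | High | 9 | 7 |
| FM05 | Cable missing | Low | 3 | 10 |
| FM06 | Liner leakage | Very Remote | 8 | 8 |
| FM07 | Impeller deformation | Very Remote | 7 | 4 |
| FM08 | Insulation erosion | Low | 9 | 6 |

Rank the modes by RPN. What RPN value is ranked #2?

600

RPN = Severity × Occurrence × Detection:
  FM01: 5 × 4 × 2 = 40
  FM02: 6 × 10 × 10 = 600
  FM03: 7 × 3 × 7 = 147
  FM04: 7 × 9 × 4 = 252
  FM05: 10 × 3 × 7 = 210
  FM06: 8 × 8 × 10 = 640
  FM07: 4 × 7 × 10 = 280
  FM08: 6 × 9 × 7 = 378
Sorted descending: 640, 600, 378, 280, 252, 210, 147, 40.
The second-highest RPN is 600 (FM02).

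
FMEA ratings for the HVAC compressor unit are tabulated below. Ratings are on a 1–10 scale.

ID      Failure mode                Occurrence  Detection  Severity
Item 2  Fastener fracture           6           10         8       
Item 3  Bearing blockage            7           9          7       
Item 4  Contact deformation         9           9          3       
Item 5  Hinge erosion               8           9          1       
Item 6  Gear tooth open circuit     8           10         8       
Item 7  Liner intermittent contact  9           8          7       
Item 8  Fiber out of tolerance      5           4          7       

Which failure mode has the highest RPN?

Item 6

RPN = Severity × Occurrence × Detection:
  Item 2: 8 × 6 × 10 = 480
  Item 3: 7 × 7 × 9 = 441
  Item 4: 3 × 9 × 9 = 243
  Item 5: 1 × 8 × 9 = 72
  Item 6: 8 × 8 × 10 = 640
  Item 7: 7 × 9 × 8 = 504
  Item 8: 7 × 5 × 4 = 140
Highest RPN is 640 → Item 6.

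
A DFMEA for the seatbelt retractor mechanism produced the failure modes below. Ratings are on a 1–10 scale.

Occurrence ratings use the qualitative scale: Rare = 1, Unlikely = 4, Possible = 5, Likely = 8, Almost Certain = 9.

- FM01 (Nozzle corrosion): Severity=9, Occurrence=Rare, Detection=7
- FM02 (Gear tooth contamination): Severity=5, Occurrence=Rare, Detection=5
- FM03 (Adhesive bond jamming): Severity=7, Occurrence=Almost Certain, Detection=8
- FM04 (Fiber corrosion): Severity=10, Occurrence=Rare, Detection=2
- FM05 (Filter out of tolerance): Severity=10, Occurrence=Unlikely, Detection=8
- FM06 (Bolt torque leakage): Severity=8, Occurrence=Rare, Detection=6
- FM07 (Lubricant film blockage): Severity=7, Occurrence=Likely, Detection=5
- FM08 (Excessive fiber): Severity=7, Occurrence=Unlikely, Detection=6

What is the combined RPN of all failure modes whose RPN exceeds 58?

RPN = Severity × Occurrence × Detection:
  FM01: 9 × 1 × 7 = 63
  FM02: 5 × 1 × 5 = 25
  FM03: 7 × 9 × 8 = 504
  FM04: 10 × 1 × 2 = 20
  FM05: 10 × 4 × 8 = 320
  FM06: 8 × 1 × 6 = 48
  FM07: 7 × 8 × 5 = 280
  FM08: 7 × 4 × 6 = 168
RPN > 58: FM01 (63), FM03 (504), FM05 (320), FM07 (280), FM08 (168).
Sum: 63 + 504 + 320 + 280 + 168 = 1335.

1335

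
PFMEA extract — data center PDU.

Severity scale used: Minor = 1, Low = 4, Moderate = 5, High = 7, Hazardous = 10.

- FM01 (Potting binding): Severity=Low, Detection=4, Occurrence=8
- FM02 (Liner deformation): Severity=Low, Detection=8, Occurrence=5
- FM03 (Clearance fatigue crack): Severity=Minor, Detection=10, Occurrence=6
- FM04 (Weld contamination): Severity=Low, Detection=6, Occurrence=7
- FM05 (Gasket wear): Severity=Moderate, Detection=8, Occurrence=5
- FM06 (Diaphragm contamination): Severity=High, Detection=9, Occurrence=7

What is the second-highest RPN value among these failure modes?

RPN = Severity × Occurrence × Detection:
  FM01: 4 × 8 × 4 = 128
  FM02: 4 × 5 × 8 = 160
  FM03: 1 × 6 × 10 = 60
  FM04: 4 × 7 × 6 = 168
  FM05: 5 × 5 × 8 = 200
  FM06: 7 × 7 × 9 = 441
Sorted descending: 441, 200, 168, 160, 128, 60.
The second-highest RPN is 200 (FM05).

200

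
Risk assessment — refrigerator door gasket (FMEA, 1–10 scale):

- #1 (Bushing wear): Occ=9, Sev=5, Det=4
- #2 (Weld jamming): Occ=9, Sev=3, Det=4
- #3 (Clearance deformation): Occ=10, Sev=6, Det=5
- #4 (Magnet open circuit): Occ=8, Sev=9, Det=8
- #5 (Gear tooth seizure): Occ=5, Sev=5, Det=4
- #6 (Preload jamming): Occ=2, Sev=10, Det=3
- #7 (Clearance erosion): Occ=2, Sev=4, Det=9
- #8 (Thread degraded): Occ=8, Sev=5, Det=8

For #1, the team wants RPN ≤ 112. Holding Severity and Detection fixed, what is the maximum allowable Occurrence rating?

#1: S=5, O=9, D=4 → current RPN = 180.
Fixed product = 20. Need 20 × O ≤ 112, so O ≤ 112/20 = 5.60.
Maximum integer Occurrence rating = 5 (gives RPN 100; O=6 would give 120 > 112).

5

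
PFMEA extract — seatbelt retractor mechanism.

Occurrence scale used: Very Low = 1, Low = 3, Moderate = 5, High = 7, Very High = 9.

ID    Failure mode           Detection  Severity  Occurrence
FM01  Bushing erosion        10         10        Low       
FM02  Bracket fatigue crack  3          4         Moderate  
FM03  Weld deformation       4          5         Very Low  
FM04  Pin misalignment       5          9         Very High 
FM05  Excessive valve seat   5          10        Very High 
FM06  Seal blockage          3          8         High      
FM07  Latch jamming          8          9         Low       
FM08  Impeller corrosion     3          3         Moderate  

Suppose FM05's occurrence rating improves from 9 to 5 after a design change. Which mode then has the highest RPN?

FM04

RPN = Severity × Occurrence × Detection:
  FM01: 10 × 3 × 10 = 300
  FM02: 4 × 5 × 3 = 60
  FM03: 5 × 1 × 4 = 20
  FM04: 9 × 9 × 5 = 405
  FM05: 10 × 9 × 5 = 450
  FM06: 8 × 7 × 3 = 168
  FM07: 9 × 3 × 8 = 216
  FM08: 3 × 5 × 3 = 45
After action: FM05 → 10 × 5 × 5 = 250.
Revised RPNs: FM04=405, FM01=300, FM05=250, FM07=216, FM06=168, FM02=60, FM08=45, FM03=20.
Highest is now FM04 (405).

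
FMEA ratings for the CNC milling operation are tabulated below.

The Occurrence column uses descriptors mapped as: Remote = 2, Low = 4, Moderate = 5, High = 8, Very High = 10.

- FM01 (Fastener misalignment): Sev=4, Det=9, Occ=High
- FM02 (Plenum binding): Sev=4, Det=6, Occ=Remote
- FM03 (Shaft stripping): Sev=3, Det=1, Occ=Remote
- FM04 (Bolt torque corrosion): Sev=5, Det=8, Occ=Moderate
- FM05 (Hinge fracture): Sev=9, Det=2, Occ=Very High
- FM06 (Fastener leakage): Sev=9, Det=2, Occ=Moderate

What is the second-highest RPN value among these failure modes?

200

RPN = Severity × Occurrence × Detection:
  FM01: 4 × 8 × 9 = 288
  FM02: 4 × 2 × 6 = 48
  FM03: 3 × 2 × 1 = 6
  FM04: 5 × 5 × 8 = 200
  FM05: 9 × 10 × 2 = 180
  FM06: 9 × 5 × 2 = 90
Sorted descending: 288, 200, 180, 90, 48, 6.
The second-highest RPN is 200 (FM04).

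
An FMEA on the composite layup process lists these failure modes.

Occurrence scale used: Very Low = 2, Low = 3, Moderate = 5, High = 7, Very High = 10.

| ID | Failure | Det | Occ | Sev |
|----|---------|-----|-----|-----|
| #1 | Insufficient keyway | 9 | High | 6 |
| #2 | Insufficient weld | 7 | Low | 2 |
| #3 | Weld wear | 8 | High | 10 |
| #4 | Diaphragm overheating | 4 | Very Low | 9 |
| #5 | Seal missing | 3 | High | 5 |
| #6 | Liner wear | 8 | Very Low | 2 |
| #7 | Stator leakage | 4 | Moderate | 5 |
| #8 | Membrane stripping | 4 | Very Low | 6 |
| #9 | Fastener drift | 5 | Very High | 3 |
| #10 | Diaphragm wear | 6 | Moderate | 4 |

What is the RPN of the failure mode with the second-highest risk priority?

RPN = Severity × Occurrence × Detection:
  #1: 6 × 7 × 9 = 378
  #2: 2 × 3 × 7 = 42
  #3: 10 × 7 × 8 = 560
  #4: 9 × 2 × 4 = 72
  #5: 5 × 7 × 3 = 105
  #6: 2 × 2 × 8 = 32
  #7: 5 × 5 × 4 = 100
  #8: 6 × 2 × 4 = 48
  #9: 3 × 10 × 5 = 150
  #10: 4 × 5 × 6 = 120
Sorted descending: 560, 378, 150, 120, 105, 100, 72, 48, 42, 32.
The second-highest RPN is 378 (#1).

378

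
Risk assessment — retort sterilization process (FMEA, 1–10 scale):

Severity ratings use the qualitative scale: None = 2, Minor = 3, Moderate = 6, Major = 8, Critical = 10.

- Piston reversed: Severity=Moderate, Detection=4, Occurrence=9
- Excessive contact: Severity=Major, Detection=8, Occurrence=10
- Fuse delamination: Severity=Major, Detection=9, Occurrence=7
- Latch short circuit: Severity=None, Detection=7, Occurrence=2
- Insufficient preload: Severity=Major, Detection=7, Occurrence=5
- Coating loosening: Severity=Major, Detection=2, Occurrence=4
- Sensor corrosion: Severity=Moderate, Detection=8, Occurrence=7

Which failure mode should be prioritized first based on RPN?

Excessive contact

RPN = Severity × Occurrence × Detection:
  Piston reversed: 6 × 9 × 4 = 216
  Excessive contact: 8 × 10 × 8 = 640
  Fuse delamination: 8 × 7 × 9 = 504
  Latch short circuit: 2 × 2 × 7 = 28
  Insufficient preload: 8 × 5 × 7 = 280
  Coating loosening: 8 × 4 × 2 = 64
  Sensor corrosion: 6 × 7 × 8 = 336
Highest RPN is 640 → Excessive contact.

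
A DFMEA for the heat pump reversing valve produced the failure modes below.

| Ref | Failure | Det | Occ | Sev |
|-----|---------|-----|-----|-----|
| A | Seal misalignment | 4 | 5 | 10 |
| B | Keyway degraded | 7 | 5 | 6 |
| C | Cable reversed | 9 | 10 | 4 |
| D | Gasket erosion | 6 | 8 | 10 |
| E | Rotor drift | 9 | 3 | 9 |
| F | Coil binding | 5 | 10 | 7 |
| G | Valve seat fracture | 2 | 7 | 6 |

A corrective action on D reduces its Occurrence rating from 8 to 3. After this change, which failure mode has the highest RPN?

C

RPN = Severity × Occurrence × Detection:
  A: 10 × 5 × 4 = 200
  B: 6 × 5 × 7 = 210
  C: 4 × 10 × 9 = 360
  D: 10 × 8 × 6 = 480
  E: 9 × 3 × 9 = 243
  F: 7 × 10 × 5 = 350
  G: 6 × 7 × 2 = 84
After action: D → 10 × 3 × 6 = 180.
Revised RPNs: C=360, F=350, E=243, B=210, A=200, D=180, G=84.
Highest is now C (360).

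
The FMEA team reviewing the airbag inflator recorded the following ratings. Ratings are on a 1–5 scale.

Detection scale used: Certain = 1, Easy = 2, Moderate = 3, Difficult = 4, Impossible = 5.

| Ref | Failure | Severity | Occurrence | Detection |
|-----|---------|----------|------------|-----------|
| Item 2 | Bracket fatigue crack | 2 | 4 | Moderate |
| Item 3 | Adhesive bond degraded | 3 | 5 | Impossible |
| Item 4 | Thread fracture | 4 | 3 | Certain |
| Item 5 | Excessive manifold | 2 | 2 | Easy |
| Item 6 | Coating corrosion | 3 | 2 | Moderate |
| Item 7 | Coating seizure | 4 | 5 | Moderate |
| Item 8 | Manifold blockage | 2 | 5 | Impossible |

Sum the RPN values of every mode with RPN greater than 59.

135

RPN = Severity × Occurrence × Detection:
  Item 2: 2 × 4 × 3 = 24
  Item 3: 3 × 5 × 5 = 75
  Item 4: 4 × 3 × 1 = 12
  Item 5: 2 × 2 × 2 = 8
  Item 6: 3 × 2 × 3 = 18
  Item 7: 4 × 5 × 3 = 60
  Item 8: 2 × 5 × 5 = 50
RPN > 59: Item 3 (75), Item 7 (60).
Sum: 75 + 60 = 135.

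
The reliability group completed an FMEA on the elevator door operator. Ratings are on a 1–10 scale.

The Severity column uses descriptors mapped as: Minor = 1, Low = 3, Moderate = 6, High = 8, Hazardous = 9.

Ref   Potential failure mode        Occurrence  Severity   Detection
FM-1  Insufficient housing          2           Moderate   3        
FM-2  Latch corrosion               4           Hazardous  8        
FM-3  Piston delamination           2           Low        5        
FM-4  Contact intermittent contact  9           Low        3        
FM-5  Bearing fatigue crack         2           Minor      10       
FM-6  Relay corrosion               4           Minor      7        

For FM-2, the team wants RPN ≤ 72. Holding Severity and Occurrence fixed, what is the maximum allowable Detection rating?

FM-2: S=9, O=4, D=8 → current RPN = 288.
Fixed product = 36. Need 36 × D ≤ 72, so D ≤ 72/36 = 2.00.
Maximum integer Detection rating = 2 (gives RPN 72; D=3 would give 108 > 72).

2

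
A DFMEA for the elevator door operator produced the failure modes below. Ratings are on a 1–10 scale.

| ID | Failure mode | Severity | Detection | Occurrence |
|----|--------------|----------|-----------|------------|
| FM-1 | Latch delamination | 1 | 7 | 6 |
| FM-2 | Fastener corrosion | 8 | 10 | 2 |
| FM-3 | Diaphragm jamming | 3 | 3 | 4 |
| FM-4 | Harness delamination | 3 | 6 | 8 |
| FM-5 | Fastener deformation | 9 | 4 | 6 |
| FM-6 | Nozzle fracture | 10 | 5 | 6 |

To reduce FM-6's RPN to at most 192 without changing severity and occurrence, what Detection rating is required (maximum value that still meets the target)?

3

FM-6: S=10, O=6, D=5 → current RPN = 300.
Fixed product = 60. Need 60 × D ≤ 192, so D ≤ 192/60 = 3.20.
Maximum integer Detection rating = 3 (gives RPN 180; D=4 would give 240 > 192).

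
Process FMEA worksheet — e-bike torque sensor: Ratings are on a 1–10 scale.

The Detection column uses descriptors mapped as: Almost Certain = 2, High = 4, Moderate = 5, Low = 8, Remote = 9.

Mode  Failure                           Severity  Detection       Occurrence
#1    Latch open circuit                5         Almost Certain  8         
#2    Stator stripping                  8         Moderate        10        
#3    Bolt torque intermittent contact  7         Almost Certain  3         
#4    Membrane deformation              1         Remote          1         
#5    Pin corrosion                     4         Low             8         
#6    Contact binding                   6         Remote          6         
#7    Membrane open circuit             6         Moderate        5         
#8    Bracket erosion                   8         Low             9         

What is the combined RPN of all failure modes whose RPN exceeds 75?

1786

RPN = Severity × Occurrence × Detection:
  #1: 5 × 8 × 2 = 80
  #2: 8 × 10 × 5 = 400
  #3: 7 × 3 × 2 = 42
  #4: 1 × 1 × 9 = 9
  #5: 4 × 8 × 8 = 256
  #6: 6 × 6 × 9 = 324
  #7: 6 × 5 × 5 = 150
  #8: 8 × 9 × 8 = 576
RPN > 75: #1 (80), #2 (400), #5 (256), #6 (324), #7 (150), #8 (576).
Sum: 80 + 400 + 256 + 324 + 150 + 576 = 1786.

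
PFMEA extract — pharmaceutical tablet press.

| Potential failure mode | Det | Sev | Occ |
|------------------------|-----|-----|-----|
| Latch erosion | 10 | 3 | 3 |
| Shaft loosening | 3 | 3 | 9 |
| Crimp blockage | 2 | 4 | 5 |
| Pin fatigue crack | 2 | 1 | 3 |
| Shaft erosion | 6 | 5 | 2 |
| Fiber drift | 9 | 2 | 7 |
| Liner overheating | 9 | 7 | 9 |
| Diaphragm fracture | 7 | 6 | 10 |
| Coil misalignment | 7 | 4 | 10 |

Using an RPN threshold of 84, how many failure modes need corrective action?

5

RPN = Severity × Occurrence × Detection:
  Latch erosion: 3 × 3 × 10 = 90
  Shaft loosening: 3 × 9 × 3 = 81
  Crimp blockage: 4 × 5 × 2 = 40
  Pin fatigue crack: 1 × 3 × 2 = 6
  Shaft erosion: 5 × 2 × 6 = 60
  Fiber drift: 2 × 7 × 9 = 126
  Liner overheating: 7 × 9 × 9 = 567
  Diaphragm fracture: 6 × 10 × 7 = 420
  Coil misalignment: 4 × 10 × 7 = 280
Modes with RPN ≥ 84: Latch erosion (90), Fiber drift (126), Liner overheating (567), Diaphragm fracture (420), Coil misalignment (280) → 5.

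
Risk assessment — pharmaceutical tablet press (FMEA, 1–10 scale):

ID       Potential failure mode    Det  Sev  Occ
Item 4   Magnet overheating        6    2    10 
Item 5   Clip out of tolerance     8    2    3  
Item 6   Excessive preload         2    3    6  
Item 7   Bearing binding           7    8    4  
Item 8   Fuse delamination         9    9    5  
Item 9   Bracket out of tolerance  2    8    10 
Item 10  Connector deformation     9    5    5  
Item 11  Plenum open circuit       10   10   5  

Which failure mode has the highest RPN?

RPN = Severity × Occurrence × Detection:
  Item 4: 2 × 10 × 6 = 120
  Item 5: 2 × 3 × 8 = 48
  Item 6: 3 × 6 × 2 = 36
  Item 7: 8 × 4 × 7 = 224
  Item 8: 9 × 5 × 9 = 405
  Item 9: 8 × 10 × 2 = 160
  Item 10: 5 × 5 × 9 = 225
  Item 11: 10 × 5 × 10 = 500
Highest RPN is 500 → Item 11.

Item 11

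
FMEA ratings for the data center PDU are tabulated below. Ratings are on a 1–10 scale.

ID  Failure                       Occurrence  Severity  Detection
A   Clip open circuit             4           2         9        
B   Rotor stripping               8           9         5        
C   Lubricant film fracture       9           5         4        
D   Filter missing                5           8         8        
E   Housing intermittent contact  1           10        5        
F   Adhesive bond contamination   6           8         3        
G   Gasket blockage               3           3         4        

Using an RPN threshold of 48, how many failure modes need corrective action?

6

RPN = Severity × Occurrence × Detection:
  A: 2 × 4 × 9 = 72
  B: 9 × 8 × 5 = 360
  C: 5 × 9 × 4 = 180
  D: 8 × 5 × 8 = 320
  E: 10 × 1 × 5 = 50
  F: 8 × 6 × 3 = 144
  G: 3 × 3 × 4 = 36
Modes with RPN ≥ 48: A (72), B (360), C (180), D (320), E (50), F (144) → 6.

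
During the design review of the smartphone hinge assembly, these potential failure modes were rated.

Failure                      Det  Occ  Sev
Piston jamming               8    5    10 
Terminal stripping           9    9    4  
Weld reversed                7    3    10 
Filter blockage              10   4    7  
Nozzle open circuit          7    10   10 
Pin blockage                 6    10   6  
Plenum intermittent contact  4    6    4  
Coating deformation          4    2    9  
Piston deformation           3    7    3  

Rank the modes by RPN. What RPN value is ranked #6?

210

RPN = Severity × Occurrence × Detection:
  Piston jamming: 10 × 5 × 8 = 400
  Terminal stripping: 4 × 9 × 9 = 324
  Weld reversed: 10 × 3 × 7 = 210
  Filter blockage: 7 × 4 × 10 = 280
  Nozzle open circuit: 10 × 10 × 7 = 700
  Pin blockage: 6 × 10 × 6 = 360
  Plenum intermittent contact: 4 × 6 × 4 = 96
  Coating deformation: 9 × 2 × 4 = 72
  Piston deformation: 3 × 7 × 3 = 63
Sorted descending: 700, 400, 360, 324, 280, 210, 96, 72, 63.
The sixth-highest RPN is 210 (Weld reversed).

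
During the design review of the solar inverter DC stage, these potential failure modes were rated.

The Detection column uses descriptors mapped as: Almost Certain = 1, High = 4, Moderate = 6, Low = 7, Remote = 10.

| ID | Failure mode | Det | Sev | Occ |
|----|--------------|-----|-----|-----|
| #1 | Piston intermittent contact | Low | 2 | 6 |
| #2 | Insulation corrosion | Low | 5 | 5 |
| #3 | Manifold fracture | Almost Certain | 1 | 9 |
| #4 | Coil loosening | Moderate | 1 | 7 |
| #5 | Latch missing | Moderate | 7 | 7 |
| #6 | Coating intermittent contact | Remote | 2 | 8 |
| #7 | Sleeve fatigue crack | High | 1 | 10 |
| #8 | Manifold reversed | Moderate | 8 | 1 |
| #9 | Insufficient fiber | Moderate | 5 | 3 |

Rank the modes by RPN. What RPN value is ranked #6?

48

RPN = Severity × Occurrence × Detection:
  #1: 2 × 6 × 7 = 84
  #2: 5 × 5 × 7 = 175
  #3: 1 × 9 × 1 = 9
  #4: 1 × 7 × 6 = 42
  #5: 7 × 7 × 6 = 294
  #6: 2 × 8 × 10 = 160
  #7: 1 × 10 × 4 = 40
  #8: 8 × 1 × 6 = 48
  #9: 5 × 3 × 6 = 90
Sorted descending: 294, 175, 160, 90, 84, 48, 42, 40, 9.
The sixth-highest RPN is 48 (#8).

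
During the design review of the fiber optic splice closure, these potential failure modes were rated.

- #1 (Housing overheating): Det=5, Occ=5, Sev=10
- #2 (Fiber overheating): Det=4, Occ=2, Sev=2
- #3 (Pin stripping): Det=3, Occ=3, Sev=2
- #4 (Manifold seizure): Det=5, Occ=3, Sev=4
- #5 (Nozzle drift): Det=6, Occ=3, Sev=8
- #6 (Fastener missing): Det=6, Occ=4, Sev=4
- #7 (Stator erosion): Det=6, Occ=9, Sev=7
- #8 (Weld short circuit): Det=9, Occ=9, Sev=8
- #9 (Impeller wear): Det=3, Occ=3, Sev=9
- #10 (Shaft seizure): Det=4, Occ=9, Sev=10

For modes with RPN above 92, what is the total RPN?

RPN = Severity × Occurrence × Detection:
  #1: 10 × 5 × 5 = 250
  #2: 2 × 2 × 4 = 16
  #3: 2 × 3 × 3 = 18
  #4: 4 × 3 × 5 = 60
  #5: 8 × 3 × 6 = 144
  #6: 4 × 4 × 6 = 96
  #7: 7 × 9 × 6 = 378
  #8: 8 × 9 × 9 = 648
  #9: 9 × 3 × 3 = 81
  #10: 10 × 9 × 4 = 360
RPN > 92: #1 (250), #5 (144), #6 (96), #7 (378), #8 (648), #10 (360).
Sum: 250 + 144 + 96 + 378 + 648 + 360 = 1876.

1876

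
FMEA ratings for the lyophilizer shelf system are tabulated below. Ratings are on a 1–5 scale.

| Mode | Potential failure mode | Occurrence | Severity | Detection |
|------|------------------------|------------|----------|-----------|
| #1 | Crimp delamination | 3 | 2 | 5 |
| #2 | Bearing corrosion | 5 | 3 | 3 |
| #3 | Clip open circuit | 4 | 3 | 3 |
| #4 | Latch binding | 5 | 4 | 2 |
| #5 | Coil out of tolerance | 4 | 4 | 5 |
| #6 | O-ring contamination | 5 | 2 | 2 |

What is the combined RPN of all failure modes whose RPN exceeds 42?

RPN = Severity × Occurrence × Detection:
  #1: 2 × 3 × 5 = 30
  #2: 3 × 5 × 3 = 45
  #3: 3 × 4 × 3 = 36
  #4: 4 × 5 × 2 = 40
  #5: 4 × 4 × 5 = 80
  #6: 2 × 5 × 2 = 20
RPN > 42: #2 (45), #5 (80).
Sum: 45 + 80 = 125.

125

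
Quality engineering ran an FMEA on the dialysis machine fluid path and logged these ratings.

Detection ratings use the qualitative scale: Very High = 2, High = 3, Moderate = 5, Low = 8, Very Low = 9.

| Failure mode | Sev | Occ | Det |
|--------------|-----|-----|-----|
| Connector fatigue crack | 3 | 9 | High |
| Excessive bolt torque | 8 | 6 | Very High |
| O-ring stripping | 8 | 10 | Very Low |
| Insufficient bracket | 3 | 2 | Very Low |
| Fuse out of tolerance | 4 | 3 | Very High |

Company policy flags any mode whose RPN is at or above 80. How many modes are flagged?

3

RPN = Severity × Occurrence × Detection:
  Connector fatigue crack: 3 × 9 × 3 = 81
  Excessive bolt torque: 8 × 6 × 2 = 96
  O-ring stripping: 8 × 10 × 9 = 720
  Insufficient bracket: 3 × 2 × 9 = 54
  Fuse out of tolerance: 4 × 3 × 2 = 24
Modes with RPN ≥ 80: Connector fatigue crack (81), Excessive bolt torque (96), O-ring stripping (720) → 3.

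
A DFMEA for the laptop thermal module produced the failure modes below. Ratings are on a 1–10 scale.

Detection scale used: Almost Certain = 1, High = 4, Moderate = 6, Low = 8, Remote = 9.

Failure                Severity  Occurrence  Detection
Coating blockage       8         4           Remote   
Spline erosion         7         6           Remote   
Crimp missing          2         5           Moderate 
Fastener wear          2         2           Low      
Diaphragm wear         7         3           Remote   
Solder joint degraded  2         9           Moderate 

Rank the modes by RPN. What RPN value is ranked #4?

RPN = Severity × Occurrence × Detection:
  Coating blockage: 8 × 4 × 9 = 288
  Spline erosion: 7 × 6 × 9 = 378
  Crimp missing: 2 × 5 × 6 = 60
  Fastener wear: 2 × 2 × 8 = 32
  Diaphragm wear: 7 × 3 × 9 = 189
  Solder joint degraded: 2 × 9 × 6 = 108
Sorted descending: 378, 288, 189, 108, 60, 32.
The fourth-highest RPN is 108 (Solder joint degraded).

108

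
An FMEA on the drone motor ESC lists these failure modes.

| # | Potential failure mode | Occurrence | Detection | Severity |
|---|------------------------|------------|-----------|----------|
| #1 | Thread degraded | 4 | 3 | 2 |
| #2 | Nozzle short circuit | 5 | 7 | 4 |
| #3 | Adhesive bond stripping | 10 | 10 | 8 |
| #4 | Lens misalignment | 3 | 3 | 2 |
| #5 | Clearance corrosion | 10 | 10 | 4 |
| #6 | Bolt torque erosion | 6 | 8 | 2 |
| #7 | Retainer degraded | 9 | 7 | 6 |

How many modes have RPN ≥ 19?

RPN = Severity × Occurrence × Detection:
  #1: 2 × 4 × 3 = 24
  #2: 4 × 5 × 7 = 140
  #3: 8 × 10 × 10 = 800
  #4: 2 × 3 × 3 = 18
  #5: 4 × 10 × 10 = 400
  #6: 2 × 6 × 8 = 96
  #7: 6 × 9 × 7 = 378
Modes with RPN ≥ 19: #1 (24), #2 (140), #3 (800), #5 (400), #6 (96), #7 (378) → 6.

6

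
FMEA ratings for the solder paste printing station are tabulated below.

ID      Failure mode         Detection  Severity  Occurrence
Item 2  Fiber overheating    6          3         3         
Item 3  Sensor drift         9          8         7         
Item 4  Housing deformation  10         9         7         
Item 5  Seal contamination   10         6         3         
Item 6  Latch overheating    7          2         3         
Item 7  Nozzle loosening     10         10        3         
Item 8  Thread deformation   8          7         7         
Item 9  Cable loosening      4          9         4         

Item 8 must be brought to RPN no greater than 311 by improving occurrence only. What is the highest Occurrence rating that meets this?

5

Item 8: S=7, O=7, D=8 → current RPN = 392.
Fixed product = 56. Need 56 × O ≤ 311, so O ≤ 311/56 = 5.55.
Maximum integer Occurrence rating = 5 (gives RPN 280; O=6 would give 336 > 311).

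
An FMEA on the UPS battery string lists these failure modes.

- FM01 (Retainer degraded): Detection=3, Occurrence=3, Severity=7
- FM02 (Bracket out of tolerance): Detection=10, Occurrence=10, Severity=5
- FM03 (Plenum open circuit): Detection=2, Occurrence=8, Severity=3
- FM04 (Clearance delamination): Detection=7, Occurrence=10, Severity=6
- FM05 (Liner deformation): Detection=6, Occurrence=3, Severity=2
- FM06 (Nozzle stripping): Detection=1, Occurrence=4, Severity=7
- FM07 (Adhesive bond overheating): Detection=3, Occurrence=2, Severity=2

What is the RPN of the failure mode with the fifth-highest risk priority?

36

RPN = Severity × Occurrence × Detection:
  FM01: 7 × 3 × 3 = 63
  FM02: 5 × 10 × 10 = 500
  FM03: 3 × 8 × 2 = 48
  FM04: 6 × 10 × 7 = 420
  FM05: 2 × 3 × 6 = 36
  FM06: 7 × 4 × 1 = 28
  FM07: 2 × 2 × 3 = 12
Sorted descending: 500, 420, 63, 48, 36, 28, 12.
The fifth-highest RPN is 36 (FM05).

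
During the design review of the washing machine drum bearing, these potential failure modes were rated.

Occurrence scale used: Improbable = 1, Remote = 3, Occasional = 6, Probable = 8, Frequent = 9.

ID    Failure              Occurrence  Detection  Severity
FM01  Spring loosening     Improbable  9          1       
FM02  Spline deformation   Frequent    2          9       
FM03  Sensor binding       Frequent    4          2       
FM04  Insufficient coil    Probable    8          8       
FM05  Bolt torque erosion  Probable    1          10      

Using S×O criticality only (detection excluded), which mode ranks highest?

Criticality = Severity × Occurrence:
  FM01: 1 × 1 = 1
  FM02: 9 × 9 = 81
  FM03: 2 × 9 = 18
  FM04: 8 × 8 = 64
  FM05: 10 × 8 = 80
Highest criticality is 81 → FM02.

FM02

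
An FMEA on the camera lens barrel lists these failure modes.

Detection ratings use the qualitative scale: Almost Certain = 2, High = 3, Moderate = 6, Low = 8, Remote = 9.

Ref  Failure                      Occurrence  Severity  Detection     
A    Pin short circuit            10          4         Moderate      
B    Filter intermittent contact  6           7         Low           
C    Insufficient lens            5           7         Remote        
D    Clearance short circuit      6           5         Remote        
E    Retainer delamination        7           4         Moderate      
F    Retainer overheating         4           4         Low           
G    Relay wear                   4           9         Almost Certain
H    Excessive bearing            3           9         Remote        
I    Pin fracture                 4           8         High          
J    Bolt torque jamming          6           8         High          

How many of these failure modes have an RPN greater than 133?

7

RPN = Severity × Occurrence × Detection:
  A: 4 × 10 × 6 = 240
  B: 7 × 6 × 8 = 336
  C: 7 × 5 × 9 = 315
  D: 5 × 6 × 9 = 270
  E: 4 × 7 × 6 = 168
  F: 4 × 4 × 8 = 128
  G: 9 × 4 × 2 = 72
  H: 9 × 3 × 9 = 243
  I: 8 × 4 × 3 = 96
  J: 8 × 6 × 3 = 144
Modes with RPN > 133: A (240), B (336), C (315), D (270), E (168), H (243), J (144) → 7.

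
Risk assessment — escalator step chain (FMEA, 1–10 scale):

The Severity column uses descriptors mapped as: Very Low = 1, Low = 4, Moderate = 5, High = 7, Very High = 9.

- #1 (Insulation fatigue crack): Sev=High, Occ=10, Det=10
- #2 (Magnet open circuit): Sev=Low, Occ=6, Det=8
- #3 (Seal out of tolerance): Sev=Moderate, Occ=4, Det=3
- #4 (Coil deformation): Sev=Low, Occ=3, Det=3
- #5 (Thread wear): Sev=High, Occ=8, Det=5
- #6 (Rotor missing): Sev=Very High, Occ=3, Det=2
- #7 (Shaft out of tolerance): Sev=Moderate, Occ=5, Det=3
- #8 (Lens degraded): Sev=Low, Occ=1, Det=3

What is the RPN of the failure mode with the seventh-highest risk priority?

36

RPN = Severity × Occurrence × Detection:
  #1: 7 × 10 × 10 = 700
  #2: 4 × 6 × 8 = 192
  #3: 5 × 4 × 3 = 60
  #4: 4 × 3 × 3 = 36
  #5: 7 × 8 × 5 = 280
  #6: 9 × 3 × 2 = 54
  #7: 5 × 5 × 3 = 75
  #8: 4 × 1 × 3 = 12
Sorted descending: 700, 280, 192, 75, 60, 54, 36, 12.
The seventh-highest RPN is 36 (#4).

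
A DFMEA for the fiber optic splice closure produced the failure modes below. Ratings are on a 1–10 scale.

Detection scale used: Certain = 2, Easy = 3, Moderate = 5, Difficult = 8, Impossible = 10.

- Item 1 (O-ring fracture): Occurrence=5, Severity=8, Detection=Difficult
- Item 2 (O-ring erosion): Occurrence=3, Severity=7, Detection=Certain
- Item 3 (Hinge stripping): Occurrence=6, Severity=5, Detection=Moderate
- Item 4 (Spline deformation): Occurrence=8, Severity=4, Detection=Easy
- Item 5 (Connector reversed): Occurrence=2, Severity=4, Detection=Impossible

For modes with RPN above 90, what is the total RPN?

RPN = Severity × Occurrence × Detection:
  Item 1: 8 × 5 × 8 = 320
  Item 2: 7 × 3 × 2 = 42
  Item 3: 5 × 6 × 5 = 150
  Item 4: 4 × 8 × 3 = 96
  Item 5: 4 × 2 × 10 = 80
RPN > 90: Item 1 (320), Item 3 (150), Item 4 (96).
Sum: 320 + 150 + 96 = 566.

566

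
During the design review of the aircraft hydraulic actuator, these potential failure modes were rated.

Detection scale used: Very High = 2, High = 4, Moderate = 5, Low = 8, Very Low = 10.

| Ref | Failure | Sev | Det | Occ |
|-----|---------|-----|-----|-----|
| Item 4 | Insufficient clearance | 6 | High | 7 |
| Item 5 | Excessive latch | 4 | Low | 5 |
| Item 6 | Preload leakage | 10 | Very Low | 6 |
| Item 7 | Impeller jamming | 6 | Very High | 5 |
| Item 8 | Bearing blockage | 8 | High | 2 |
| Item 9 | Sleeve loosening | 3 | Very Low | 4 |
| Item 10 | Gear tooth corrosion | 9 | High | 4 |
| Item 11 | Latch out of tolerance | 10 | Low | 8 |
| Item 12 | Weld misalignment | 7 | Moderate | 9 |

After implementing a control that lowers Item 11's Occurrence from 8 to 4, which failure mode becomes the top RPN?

RPN = Severity × Occurrence × Detection:
  Item 4: 6 × 7 × 4 = 168
  Item 5: 4 × 5 × 8 = 160
  Item 6: 10 × 6 × 10 = 600
  Item 7: 6 × 5 × 2 = 60
  Item 8: 8 × 2 × 4 = 64
  Item 9: 3 × 4 × 10 = 120
  Item 10: 9 × 4 × 4 = 144
  Item 11: 10 × 8 × 8 = 640
  Item 12: 7 × 9 × 5 = 315
After action: Item 11 → 10 × 4 × 8 = 320.
Revised RPNs: Item 6=600, Item 11=320, Item 12=315, Item 4=168, Item 5=160, Item 10=144, Item 9=120, Item 8=64, Item 7=60.
Highest is now Item 6 (600).

Item 6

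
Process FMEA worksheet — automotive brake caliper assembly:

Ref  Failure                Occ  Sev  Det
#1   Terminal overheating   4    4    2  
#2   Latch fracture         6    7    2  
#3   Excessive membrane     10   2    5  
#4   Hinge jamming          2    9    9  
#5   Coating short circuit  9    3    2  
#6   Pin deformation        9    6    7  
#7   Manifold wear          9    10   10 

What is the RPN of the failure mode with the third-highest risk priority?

162

RPN = Severity × Occurrence × Detection:
  #1: 4 × 4 × 2 = 32
  #2: 7 × 6 × 2 = 84
  #3: 2 × 10 × 5 = 100
  #4: 9 × 2 × 9 = 162
  #5: 3 × 9 × 2 = 54
  #6: 6 × 9 × 7 = 378
  #7: 10 × 9 × 10 = 900
Sorted descending: 900, 378, 162, 100, 84, 54, 32.
The third-highest RPN is 162 (#4).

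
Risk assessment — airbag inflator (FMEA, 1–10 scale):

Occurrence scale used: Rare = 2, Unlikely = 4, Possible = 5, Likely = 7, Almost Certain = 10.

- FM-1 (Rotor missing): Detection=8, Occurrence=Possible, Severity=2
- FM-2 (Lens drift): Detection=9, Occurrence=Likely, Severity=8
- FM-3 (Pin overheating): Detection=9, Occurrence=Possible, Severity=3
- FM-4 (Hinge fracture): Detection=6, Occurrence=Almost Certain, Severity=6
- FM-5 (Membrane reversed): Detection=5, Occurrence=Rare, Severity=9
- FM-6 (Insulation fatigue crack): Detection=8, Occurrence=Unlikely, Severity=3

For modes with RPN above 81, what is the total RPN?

RPN = Severity × Occurrence × Detection:
  FM-1: 2 × 5 × 8 = 80
  FM-2: 8 × 7 × 9 = 504
  FM-3: 3 × 5 × 9 = 135
  FM-4: 6 × 10 × 6 = 360
  FM-5: 9 × 2 × 5 = 90
  FM-6: 3 × 4 × 8 = 96
RPN > 81: FM-2 (504), FM-3 (135), FM-4 (360), FM-5 (90), FM-6 (96).
Sum: 504 + 135 + 360 + 90 + 96 = 1185.

1185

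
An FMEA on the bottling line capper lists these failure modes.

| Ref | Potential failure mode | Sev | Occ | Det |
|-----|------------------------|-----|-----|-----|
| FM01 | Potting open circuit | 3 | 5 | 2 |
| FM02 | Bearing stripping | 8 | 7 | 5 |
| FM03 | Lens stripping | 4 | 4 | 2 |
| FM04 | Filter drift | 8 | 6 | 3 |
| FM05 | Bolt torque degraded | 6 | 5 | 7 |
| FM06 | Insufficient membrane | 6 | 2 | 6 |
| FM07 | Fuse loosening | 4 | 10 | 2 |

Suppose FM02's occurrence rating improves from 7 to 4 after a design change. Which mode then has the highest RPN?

RPN = Severity × Occurrence × Detection:
  FM01: 3 × 5 × 2 = 30
  FM02: 8 × 7 × 5 = 280
  FM03: 4 × 4 × 2 = 32
  FM04: 8 × 6 × 3 = 144
  FM05: 6 × 5 × 7 = 210
  FM06: 6 × 2 × 6 = 72
  FM07: 4 × 10 × 2 = 80
After action: FM02 → 8 × 4 × 5 = 160.
Revised RPNs: FM05=210, FM02=160, FM04=144, FM07=80, FM06=72, FM03=32, FM01=30.
Highest is now FM05 (210).

FM05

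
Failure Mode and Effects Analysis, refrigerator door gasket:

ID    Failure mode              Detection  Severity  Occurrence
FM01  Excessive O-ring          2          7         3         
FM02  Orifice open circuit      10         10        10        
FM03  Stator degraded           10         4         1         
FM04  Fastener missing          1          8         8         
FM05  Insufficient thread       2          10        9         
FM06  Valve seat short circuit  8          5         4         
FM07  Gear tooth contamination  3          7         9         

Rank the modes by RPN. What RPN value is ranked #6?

42

RPN = Severity × Occurrence × Detection:
  FM01: 7 × 3 × 2 = 42
  FM02: 10 × 10 × 10 = 1000
  FM03: 4 × 1 × 10 = 40
  FM04: 8 × 8 × 1 = 64
  FM05: 10 × 9 × 2 = 180
  FM06: 5 × 4 × 8 = 160
  FM07: 7 × 9 × 3 = 189
Sorted descending: 1000, 189, 180, 160, 64, 42, 40.
The sixth-highest RPN is 42 (FM01).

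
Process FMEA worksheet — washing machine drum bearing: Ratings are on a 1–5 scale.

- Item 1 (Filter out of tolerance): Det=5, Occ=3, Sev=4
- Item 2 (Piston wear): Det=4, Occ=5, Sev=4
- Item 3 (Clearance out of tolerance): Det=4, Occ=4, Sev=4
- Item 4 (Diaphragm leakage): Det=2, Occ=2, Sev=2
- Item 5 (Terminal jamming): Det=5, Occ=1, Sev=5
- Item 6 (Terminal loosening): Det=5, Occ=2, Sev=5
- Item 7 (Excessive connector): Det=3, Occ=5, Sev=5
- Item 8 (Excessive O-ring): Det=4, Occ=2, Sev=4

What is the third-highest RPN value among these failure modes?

RPN = Severity × Occurrence × Detection:
  Item 1: 4 × 3 × 5 = 60
  Item 2: 4 × 5 × 4 = 80
  Item 3: 4 × 4 × 4 = 64
  Item 4: 2 × 2 × 2 = 8
  Item 5: 5 × 1 × 5 = 25
  Item 6: 5 × 2 × 5 = 50
  Item 7: 5 × 5 × 3 = 75
  Item 8: 4 × 2 × 4 = 32
Sorted descending: 80, 75, 64, 60, 50, 32, 25, 8.
The third-highest RPN is 64 (Item 3).

64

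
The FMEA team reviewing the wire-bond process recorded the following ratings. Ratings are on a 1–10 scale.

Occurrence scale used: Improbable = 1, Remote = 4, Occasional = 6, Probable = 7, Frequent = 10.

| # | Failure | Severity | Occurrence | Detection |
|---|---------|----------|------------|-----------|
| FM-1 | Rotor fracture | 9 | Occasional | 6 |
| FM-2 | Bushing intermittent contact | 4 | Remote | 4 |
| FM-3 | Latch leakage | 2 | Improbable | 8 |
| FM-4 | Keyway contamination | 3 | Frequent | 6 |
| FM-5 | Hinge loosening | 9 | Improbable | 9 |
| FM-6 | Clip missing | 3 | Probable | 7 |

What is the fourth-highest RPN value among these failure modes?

RPN = Severity × Occurrence × Detection:
  FM-1: 9 × 6 × 6 = 324
  FM-2: 4 × 4 × 4 = 64
  FM-3: 2 × 1 × 8 = 16
  FM-4: 3 × 10 × 6 = 180
  FM-5: 9 × 1 × 9 = 81
  FM-6: 3 × 7 × 7 = 147
Sorted descending: 324, 180, 147, 81, 64, 16.
The fourth-highest RPN is 81 (FM-5).

81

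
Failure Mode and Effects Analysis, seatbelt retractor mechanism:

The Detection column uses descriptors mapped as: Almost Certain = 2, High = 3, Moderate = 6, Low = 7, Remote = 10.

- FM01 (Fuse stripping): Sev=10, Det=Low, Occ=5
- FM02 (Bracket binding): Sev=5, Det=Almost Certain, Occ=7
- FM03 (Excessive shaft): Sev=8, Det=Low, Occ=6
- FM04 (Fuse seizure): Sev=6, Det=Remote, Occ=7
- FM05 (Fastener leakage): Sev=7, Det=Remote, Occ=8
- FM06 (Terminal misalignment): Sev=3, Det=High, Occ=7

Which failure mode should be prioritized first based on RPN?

FM05

RPN = Severity × Occurrence × Detection:
  FM01: 10 × 5 × 7 = 350
  FM02: 5 × 7 × 2 = 70
  FM03: 8 × 6 × 7 = 336
  FM04: 6 × 7 × 10 = 420
  FM05: 7 × 8 × 10 = 560
  FM06: 3 × 7 × 3 = 63
Highest RPN is 560 → FM05.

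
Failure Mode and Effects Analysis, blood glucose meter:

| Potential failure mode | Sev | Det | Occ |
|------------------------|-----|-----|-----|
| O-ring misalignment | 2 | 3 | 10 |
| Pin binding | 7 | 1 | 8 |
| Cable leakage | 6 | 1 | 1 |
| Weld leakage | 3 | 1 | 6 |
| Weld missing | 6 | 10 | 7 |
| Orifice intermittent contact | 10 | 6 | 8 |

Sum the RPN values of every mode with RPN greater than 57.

960

RPN = Severity × Occurrence × Detection:
  O-ring misalignment: 2 × 10 × 3 = 60
  Pin binding: 7 × 8 × 1 = 56
  Cable leakage: 6 × 1 × 1 = 6
  Weld leakage: 3 × 6 × 1 = 18
  Weld missing: 6 × 7 × 10 = 420
  Orifice intermittent contact: 10 × 8 × 6 = 480
RPN > 57: O-ring misalignment (60), Weld missing (420), Orifice intermittent contact (480).
Sum: 60 + 420 + 480 = 960.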